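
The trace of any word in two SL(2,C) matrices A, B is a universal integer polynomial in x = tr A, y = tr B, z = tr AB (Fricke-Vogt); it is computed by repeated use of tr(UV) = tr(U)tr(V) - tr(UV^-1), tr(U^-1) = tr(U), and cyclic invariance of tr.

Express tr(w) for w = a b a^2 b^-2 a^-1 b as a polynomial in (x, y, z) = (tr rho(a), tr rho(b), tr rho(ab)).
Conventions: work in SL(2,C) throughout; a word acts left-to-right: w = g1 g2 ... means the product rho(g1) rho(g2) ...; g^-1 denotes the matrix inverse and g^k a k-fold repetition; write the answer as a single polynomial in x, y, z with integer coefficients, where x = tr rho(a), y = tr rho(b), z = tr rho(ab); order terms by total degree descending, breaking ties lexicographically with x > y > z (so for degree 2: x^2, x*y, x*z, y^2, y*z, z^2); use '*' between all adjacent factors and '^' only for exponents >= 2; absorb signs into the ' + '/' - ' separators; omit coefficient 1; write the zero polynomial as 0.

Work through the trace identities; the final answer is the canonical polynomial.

and tr(a b a) = tr(a)*tr(b a) - tr(b) = x*z - y
and tr(a b a^2) = tr(a)*tr(a b a) - tr(a b) = x^2*z - x*y - z
tr(b a b a) = tr(b a)*tr(b a) - tr(1)   [split at repeated b] = z^2 - 2
tr(b a b) = tr(b)*tr(a b) - tr(a) = y*z - x
tr(a b a^2 b) = tr(a)*tr(b a b a) - tr(b a b) = x*z^2 - y*z - x
tr(a b a^2 b^-1) = tr(a b a^2)*tr(b) - tr(a b a^2 b) = x^2*y*z - x*y^2 - x*z^2 + x
and tr(a b a b a^2) = tr(a)*tr(b a b a^2) - tr(b a b a) = x^2*z^2 - x*y*z - x^2 - z^2 + 2
next, tr(b a b a b a) = tr(b a b a)*tr(b a) - tr(a b)   [split at repeated b] = z^3 - 3*z
next, tr(b a b a b) = tr(b)*tr(a b a b) - tr(a b a) = y*z^2 - x*z - y
tr(a b a b a^2 b) = tr(a)*tr(b a b a b a) - tr(b a b a b) = x*z^3 - y*z^2 - 2*x*z + y
tr(a b a b a^2 b^-1) = tr(a b a b a^2)*tr(b) - tr(a b a b a^2 b) = x^2*y*z^2 - x*y^2*z - x*z^3 - x^2*y + 2*x*z + y
next, tr(b a b a^2 b^-2 a) = tr(a b a b a^2 b^-1)*tr(b) - tr(a b a b a^2) = x^2*y^2*z^2 - x*y^3*z - x*y*z^3 - x^2*y^2 - x^2*z^2 + 3*x*y*z + x^2 + y^2 + z^2 - 2
tr(a b a^2 b^-2 a^-1 b) = tr(b a b a^2 b^-2)*tr(a) - tr(b a b a^2 b^-2 a) = -x^2*y^2*z^2 + x^3*y*z + x*y^3*z + x*y*z^3 - 3*x*y*z - y^2 - z^2 + 2

-x^2*y^2*z^2 + x^3*y*z + x*y^3*z + x*y*z^3 - 3*x*y*z - y^2 - z^2 + 2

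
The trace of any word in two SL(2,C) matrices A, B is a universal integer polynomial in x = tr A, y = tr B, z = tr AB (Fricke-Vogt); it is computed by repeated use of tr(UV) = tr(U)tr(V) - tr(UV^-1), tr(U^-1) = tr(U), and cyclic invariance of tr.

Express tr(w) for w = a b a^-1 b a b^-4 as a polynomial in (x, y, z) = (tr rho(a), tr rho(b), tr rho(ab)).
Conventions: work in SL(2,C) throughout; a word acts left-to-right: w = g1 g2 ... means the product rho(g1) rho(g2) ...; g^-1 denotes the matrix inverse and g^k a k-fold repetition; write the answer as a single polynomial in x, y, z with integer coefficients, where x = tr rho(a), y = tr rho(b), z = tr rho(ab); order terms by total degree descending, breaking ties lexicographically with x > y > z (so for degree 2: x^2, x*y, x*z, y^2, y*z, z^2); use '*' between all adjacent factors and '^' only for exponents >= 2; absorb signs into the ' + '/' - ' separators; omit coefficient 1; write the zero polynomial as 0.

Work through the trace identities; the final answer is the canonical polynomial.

tr(a^2 b) = tr(a) tr(b a) - tr(b)  (reduce the a square) = x*z - y
tr(a^2) = tr(a) tr(a) - tr(1)  (reduce the a square) = x^2 - 2
tr(a b^2 a) = tr(b) tr(a^2 b) - tr(a^2)  (reduce the b square) = x*y*z - x^2 - y^2 + 2
tr(a b a b) = tr(a b) tr(a b) - tr(1)  (split on a) = z^2 - 2
tr(a b^2 a b) = tr(b) tr(a b a b) - tr(a b a)  (reduce the b square) = y*z^2 - x*z - y
tr(a b^2 a b^-1) = tr(a b^2 a) tr(b) - tr(a b^2 a b)  (eliminate b^-1) = x*y^2*z - x^2*y - y^3 - y*z^2 + x*z + 3*y
tr(a b^2 a b^-2) = tr(a b^2 a b^-1) tr(b) - tr(a b^2 a)  (eliminate b^-1) = x*y^3*z - x^2*y^2 - y^4 - y^2*z^2 + x^2 + 4*y^2 - 2
tr(b a b^-3 a b) = tr(a b^2 a b^-2) tr(b) - tr(a b^2 a b^-1)  (eliminate b^-1) = x*y^4*z - x^2*y^3 - y^5 - y^3*z^2 - x*y^2*z + 2*x^2*y + 5*y^3 + y*z^2 - x*z - 5*y
tr(b a b) = tr(b) tr(a b) - tr(a)  (reduce the b square) = y*z - x
tr(a b a b a) = tr(a) tr(b a b a) - tr(b a b)  (reduce the a square) = x*z^2 - y*z - x
tr(a b a b a b) = tr(a b) tr(a b a b) - tr(a^-1 b^-1)  (split on a) = z^3 - 3*z
tr(b^-1 a b a b a) = tr(a b a b a) tr(b) - tr(a b a b a b)  (eliminate b^-1) = x*y*z^2 - y^2*z - z^3 - x*y + 3*z
tr(a b a b a b^-2) = tr(b^-1 a b a b a) tr(b) - tr(b^-1 a b a b a b)  (eliminate b^-1) = x*y^2*z^2 - y^3*z - y*z^3 - x*y^2 - x*z^2 + 4*y*z + x
tr(b a b^-3 a b a) = tr(a b a b a b^-2) tr(b) - tr(a b a b a b^-1)  (eliminate b^-1) = x*y^3*z^2 - y^4*z - y^2*z^3 - x*y^3 - 2*x*y*z^2 + 5*y^2*z + z^3 + 2*x*y - 3*z
tr(b^-3 a b a^-1 b a) = tr(b a b^-3 a b) tr(a) - tr(b a b^-3 a b a)  (eliminate a^-1) = x^2*y^4*z - x^3*y^3 - x*y^5 - 2*x*y^3*z^2 - x^2*y^2*z + y^4*z + y^2*z^3 + 2*x^3*y + 6*x*y^3 + 3*x*y*z^2 - x^2*z - 5*y^2*z - z^3 - 7*x*y + 3*z
tr(a b a^-1 b a) = tr(b a^2 b) tr(a) - tr(b a^2 b a)  (eliminate a^-1) = x^2*y*z - x^3 - x*y^2 - x*z^2 + y*z + 3*x
tr(a b a^-1 b a b) = tr(b a b a b) tr(a) - tr(b a b a b a)  (eliminate a^-1) = x*y*z^2 - x^2*z - z^3 - x*y + 3*z
tr(a b a^-1 b a b^-1) = tr(a b a^-1 b a) tr(b) - tr(a b a^-1 b a b)  (eliminate b^-1) = x^2*y^2*z - x^3*y - x*y^3 - 2*x*y*z^2 + x^2*z + y^2*z + z^3 + 4*x*y - 3*z
tr(b^-2 a b a^-1 b a) = tr(a b a^-1 b a b^-1) tr(b) - tr(a b a^-1 b a)  (eliminate b^-1) = x^2*y^3*z - x^3*y^2 - x*y^4 - 2*x*y^2*z^2 + y^3*z + y*z^3 + x^3 + 5*x*y^2 + x*z^2 - 4*y*z - 3*x
tr(a b a^-1 b a b^-4) = tr(b^-3 a b a^-1 b a) tr(b) - tr(b^-3 a b a^-1 b a b)  (eliminate b^-1) = x^2*y^5*z - x^3*y^4 - x*y^6 - 2*x*y^4*z^2 - 2*x^2*y^3*z + y^5*z + y^3*z^3 + 3*x^3*y^2 + 7*x*y^4 + 5*x*y^2*z^2 - x^2*y*z - 6*y^3*z - 2*y*z^3 - x^3 - 12*x*y^2 - x*z^2 + 7*y*z + 3*x

x^2*y^5*z - x^3*y^4 - x*y^6 - 2*x*y^4*z^2 - 2*x^2*y^3*z + y^5*z + y^3*z^3 + 3*x^3*y^2 + 7*x*y^4 + 5*x*y^2*z^2 - x^2*y*z - 6*y^3*z - 2*y*z^3 - x^3 - 12*x*y^2 - x*z^2 + 7*y*z + 3*x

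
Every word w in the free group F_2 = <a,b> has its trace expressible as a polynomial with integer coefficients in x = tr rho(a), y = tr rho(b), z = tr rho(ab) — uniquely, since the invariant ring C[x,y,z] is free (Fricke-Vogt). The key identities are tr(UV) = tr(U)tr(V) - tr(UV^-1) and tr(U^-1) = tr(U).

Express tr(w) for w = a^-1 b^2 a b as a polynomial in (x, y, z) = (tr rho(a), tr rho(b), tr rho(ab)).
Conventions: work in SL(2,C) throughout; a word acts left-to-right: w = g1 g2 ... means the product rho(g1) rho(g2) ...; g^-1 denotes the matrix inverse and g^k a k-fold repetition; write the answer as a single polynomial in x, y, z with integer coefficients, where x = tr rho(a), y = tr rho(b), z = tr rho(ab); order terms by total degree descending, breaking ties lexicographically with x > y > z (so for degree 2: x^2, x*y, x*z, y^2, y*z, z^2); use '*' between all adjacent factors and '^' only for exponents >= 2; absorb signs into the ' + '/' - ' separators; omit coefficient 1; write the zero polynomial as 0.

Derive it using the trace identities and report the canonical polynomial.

x*y^2*z - x^2*y - y*z^2 + y

trace(a b^2) = trace(b)*trace(a b) - trace(a) = y*z - x
trace(b^2 a b) = trace(b)*trace(a b^2) - trace(a b) = y^2*z - x*y - z
trace(a b a b) = trace(a b)*trace(a b) - trace(1)   [split at repeated a] = z^2 - 2
trace(a b a) = trace(a)*trace(b a) - trace(b) = x*z - y
trace(b^2 a b a) = trace(b)*trace(a b a b) - trace(a b a) = y*z^2 - x*z - y
trace(a^-1 b^2 a b) = trace(b^2 a b)*trace(a) - trace(b^2 a b a) = x*y^2*z - x^2*y - y*z^2 + y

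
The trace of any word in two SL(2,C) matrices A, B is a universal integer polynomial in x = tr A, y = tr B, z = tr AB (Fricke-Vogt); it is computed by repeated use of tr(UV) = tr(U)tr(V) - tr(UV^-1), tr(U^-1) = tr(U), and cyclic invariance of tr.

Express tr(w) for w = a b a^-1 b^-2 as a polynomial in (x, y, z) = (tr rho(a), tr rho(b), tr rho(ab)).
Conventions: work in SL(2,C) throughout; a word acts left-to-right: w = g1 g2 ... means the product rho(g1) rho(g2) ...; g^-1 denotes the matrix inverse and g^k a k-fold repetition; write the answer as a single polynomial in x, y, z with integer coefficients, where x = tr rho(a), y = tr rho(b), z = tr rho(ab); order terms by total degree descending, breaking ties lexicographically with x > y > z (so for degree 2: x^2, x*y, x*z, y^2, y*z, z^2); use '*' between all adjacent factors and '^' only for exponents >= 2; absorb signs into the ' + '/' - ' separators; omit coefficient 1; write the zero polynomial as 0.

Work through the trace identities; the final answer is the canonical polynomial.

-x*y^2*z + x^2*y + y^3 + y*z^2 - 3*y

tr(a b a) = tr(a) tr(b a) - tr(b)  (reduce the a square) = x*z - y
next, tr(a b a b) = tr(b a) tr(b a) - tr(1)  (split on b) = z^2 - 2
tr(b^-1 a b a) = tr(a b a) tr(b) - tr(a b a b)  (eliminate b^-1) = x*y*z - y^2 - z^2 + 2
tr(a b a^-1 b^-1) = tr(b^-1 a b) tr(a) - tr(b^-1 a b a)  (eliminate a^-1) = -x*y*z + x^2 + y^2 + z^2 - 2
and tr(a b a^-1 b^-2) = tr(a b a^-1 b^-1) tr(b) - tr(a b a^-1)  (eliminate b^-1) = -x*y^2*z + x^2*y + y^3 + y*z^2 - 3*y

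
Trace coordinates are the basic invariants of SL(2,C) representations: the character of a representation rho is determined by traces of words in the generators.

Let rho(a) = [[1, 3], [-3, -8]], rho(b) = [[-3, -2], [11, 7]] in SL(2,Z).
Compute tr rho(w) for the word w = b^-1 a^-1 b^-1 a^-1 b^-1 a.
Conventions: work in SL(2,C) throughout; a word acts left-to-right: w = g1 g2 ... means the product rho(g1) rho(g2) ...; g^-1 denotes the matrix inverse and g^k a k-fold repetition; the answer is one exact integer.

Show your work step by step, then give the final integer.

rho(b^-1) = [[7, 2], [-11, -3]]
... * rho(a^-1) = [[-8, -3], [3, 1]]  ->  [[-50, -19], [79, 30]]
... * rho(b^-1) = [[7, 2], [-11, -3]]  ->  [[-141, -43], [223, 68]]
... * rho(a^-1) = [[-8, -3], [3, 1]]  ->  [[999, 380], [-1580, -601]]
... * rho(b^-1) = [[7, 2], [-11, -3]]  ->  [[2813, 858], [-4449, -1357]]
... * rho(a) = [[1, 3], [-3, -8]]  ->  [[239, 1575], [-378, -2491]]
tr = 239 + -2491 = -2252

-2252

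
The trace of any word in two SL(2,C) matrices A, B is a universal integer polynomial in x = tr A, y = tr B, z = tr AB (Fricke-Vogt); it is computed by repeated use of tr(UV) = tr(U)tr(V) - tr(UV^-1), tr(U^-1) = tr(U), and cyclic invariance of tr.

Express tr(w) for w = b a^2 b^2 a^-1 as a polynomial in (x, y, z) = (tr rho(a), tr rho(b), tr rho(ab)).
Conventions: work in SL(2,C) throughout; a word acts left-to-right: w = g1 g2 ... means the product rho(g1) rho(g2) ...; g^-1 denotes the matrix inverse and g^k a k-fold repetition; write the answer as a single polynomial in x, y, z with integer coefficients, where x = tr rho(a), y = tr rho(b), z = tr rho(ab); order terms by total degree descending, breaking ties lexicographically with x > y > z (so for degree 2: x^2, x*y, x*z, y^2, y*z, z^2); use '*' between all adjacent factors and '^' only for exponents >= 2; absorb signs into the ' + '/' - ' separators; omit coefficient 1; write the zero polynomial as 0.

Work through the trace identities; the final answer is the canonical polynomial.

tr(b^2 a) = tr(b)*tr(a b) - tr(a) = y*z - x
tr(b^2) = tr(b)*tr(b) - tr(1) = y^2 - 2
tr(b a^2 b) = tr(a)*tr(b^2 a) - tr(b^2) = x*y*z - x^2 - y^2 + 2
tr(b a^2) = tr(a)*tr(b a) - tr(b) = x*z - y
tr(b a^2 b^2) = tr(b)*tr(b a^2 b) - tr(b a^2) = x*y^2*z - x^2*y - y^3 - x*z + 3*y
and tr(b a b a) = tr(b a)*tr(b a) - tr(1) = z^2 - 2
next, tr(a b a^2 b) = tr(a)*tr(b a b a) - tr(b a b) = x*z^2 - y*z - x
and tr(a b a^2) = tr(a)*tr(a b a) - tr(a b) = x^2*z - x*y - z
tr(b a^2 b^2 a) = tr(b)*tr(a b a^2 b) - tr(a b a^2) = x*y*z^2 - x^2*z - y^2*z + z
tr(b a^2 b^2 a^-1) = tr(b a^2 b^2)*tr(a) - tr(b a^2 b^2 a) = x^2*y^2*z - x^3*y - x*y^3 - x*y*z^2 + y^2*z + 3*x*y - z

x^2*y^2*z - x^3*y - x*y^3 - x*y*z^2 + y^2*z + 3*x*y - z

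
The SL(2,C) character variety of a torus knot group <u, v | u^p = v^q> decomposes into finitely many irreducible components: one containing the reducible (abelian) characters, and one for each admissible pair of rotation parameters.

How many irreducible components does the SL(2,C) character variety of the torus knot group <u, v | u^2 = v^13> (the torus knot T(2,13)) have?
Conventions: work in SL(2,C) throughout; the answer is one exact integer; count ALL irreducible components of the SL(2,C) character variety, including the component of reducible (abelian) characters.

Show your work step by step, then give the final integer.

In the torus knot group T(2,13), u^2 = v^13 is central, so an irreducible representation sends it to +I or -I (Schur).
This locks tr(u) to 2*cos(pi*alpha/2), alpha in 1..1, and tr(v) to 2*cos(pi*beta/13), beta in 1..12, on each component of irreducible characters.
u^2 = (-1)^alpha I and v^13 = (-1)^beta I must agree, so alpha and beta have equal parity.
Enumerate parity-matched pairs: 1*6 odd-odd plus 0*6 even-even gives 6.
components with irreducible characters: 6; plus the single component of reducible (abelian) characters: total 7.

7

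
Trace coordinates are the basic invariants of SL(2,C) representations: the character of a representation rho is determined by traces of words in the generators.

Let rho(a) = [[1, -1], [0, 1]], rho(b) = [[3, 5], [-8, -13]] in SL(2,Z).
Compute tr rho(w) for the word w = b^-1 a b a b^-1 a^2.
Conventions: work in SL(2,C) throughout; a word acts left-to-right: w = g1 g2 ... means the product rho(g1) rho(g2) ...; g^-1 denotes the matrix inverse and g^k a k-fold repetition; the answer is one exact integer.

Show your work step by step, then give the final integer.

rho(b^-1) = [[-13, -5], [8, 3]]
... * rho(a) = [[1, -1], [0, 1]]  ->  [[-13, 8], [8, -5]]
... * rho(b) = [[3, 5], [-8, -13]]  ->  [[-103, -169], [64, 105]]
... * rho(a) = [[1, -1], [0, 1]]  ->  [[-103, -66], [64, 41]]
... * rho(b^-1) = [[-13, -5], [8, 3]]  ->  [[811, 317], [-504, -197]]
... * rho(a) = [[1, -1], [0, 1]]  ->  [[811, -494], [-504, 307]]
... * rho(a) = [[1, -1], [0, 1]]  ->  [[811, -1305], [-504, 811]]
tr = 811 + 811 = 1622

1622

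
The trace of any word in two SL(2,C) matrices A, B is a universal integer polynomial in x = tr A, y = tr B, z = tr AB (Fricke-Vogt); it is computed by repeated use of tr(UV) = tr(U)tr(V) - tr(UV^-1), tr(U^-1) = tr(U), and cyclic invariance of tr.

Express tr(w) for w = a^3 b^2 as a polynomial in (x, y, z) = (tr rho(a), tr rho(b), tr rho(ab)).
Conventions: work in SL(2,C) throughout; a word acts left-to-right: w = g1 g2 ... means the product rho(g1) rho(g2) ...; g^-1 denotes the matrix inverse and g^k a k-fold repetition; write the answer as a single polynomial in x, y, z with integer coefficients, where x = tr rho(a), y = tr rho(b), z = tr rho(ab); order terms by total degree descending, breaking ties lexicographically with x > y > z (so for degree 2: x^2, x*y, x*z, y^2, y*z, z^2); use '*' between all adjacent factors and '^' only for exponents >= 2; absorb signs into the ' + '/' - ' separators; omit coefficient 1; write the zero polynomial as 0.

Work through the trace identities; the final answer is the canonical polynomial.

so trace(a b a) = trace(a) trace(b a) - trace(b)  (reduce the a square) = x*z - y
trace(a^3 b) = trace(a) trace(a b a) - trace(a b)  (reduce the a square) = x^2*z - x*y - z
trace(a^2) = trace(a) trace(a) - trace(1)  (reduce the a square) = x^2 - 2
trace(a^3) = trace(a) trace(a^2) - trace(a)  (reduce the a square) = x^3 - 3*x
trace(a^3 b^2) = trace(b) trace(a^3 b) - trace(a^3)  (reduce the b square) = x^2*y*z - x^3 - x*y^2 - y*z + 3*x

x^2*y*z - x^3 - x*y^2 - y*z + 3*x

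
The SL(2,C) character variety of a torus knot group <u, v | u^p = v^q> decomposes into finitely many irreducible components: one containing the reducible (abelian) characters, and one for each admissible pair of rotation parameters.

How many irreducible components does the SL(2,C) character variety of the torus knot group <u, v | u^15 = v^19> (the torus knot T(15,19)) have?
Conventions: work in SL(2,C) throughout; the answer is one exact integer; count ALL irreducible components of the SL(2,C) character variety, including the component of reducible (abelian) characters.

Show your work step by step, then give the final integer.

127

Gamma = < u, v | u^15 = v^19 > (torus knot T(15,19)); the central element u^15 = v^19 acts as +I or -I in any irreducible SL(2,C) representation.
This locks tr(u) to 2*cos(pi*alpha/15), alpha in 1..14, and tr(v) to 2*cos(pi*beta/19), beta in 1..18, on each component of irreducible characters.
The two central values (-1)^alpha I and (-1)^beta I must be the same matrix, so alpha and beta share a parity.
count pairs: odd alpha (7 choices) x odd beta (9), plus even alpha (7) x even beta (9): 7*9 + 7*9 = 126.
Total: 126 irreducible-character components + 1 reducible (abelian) component = 127.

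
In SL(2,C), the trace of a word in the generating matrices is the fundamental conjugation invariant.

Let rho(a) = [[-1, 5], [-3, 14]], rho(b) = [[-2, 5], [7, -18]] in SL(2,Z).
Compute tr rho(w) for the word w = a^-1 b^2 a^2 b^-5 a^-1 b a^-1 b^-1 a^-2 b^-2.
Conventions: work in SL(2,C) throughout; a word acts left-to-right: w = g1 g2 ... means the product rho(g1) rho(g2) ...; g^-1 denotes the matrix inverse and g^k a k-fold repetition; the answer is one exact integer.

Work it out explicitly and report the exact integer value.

100734047167955228350

rho(a^-1) = [[14, -5], [3, -1]]
... * rho(b) = [[-2, 5], [7, -18]]  ->  [[-63, 160], [-13, 33]]
... * rho(b) = [[-2, 5], [7, -18]]  ->  [[1246, -3195], [257, -659]]
... * rho(a) = [[-1, 5], [-3, 14]]  ->  [[8339, -38500], [1720, -7941]]
... * rho(a) = [[-1, 5], [-3, 14]]  ->  [[107161, -497305], [22103, -102574]]
... * rho(b^-1) = [[-18, -5], [-7, -2]]  ->  [[1552237, 458805], [320164, 94633]]
... * rho(b^-1) = [[-18, -5], [-7, -2]]  ->  [[-31151901, -8678795], [-6425383, -1790086]]
... * rho(b^-1) = [[-18, -5], [-7, -2]]  ->  [[621485783, 173117095], [128187496, 35707087]]
... * rho(b^-1) = [[-18, -5], [-7, -2]]  ->  [[-12398563759, -3453663105], [-2557324537, -712351654]]
... * rho(b^-1) = [[-18, -5], [-7, -2]]  ->  [[247349789397, 68900145005], [51018303244, 14211325993]]
... * rho(a^-1) = [[14, -5], [3, -1]]  ->  [[3669597486573, -1305649091990], [756890223395, -269302842213]]
... * rho(b) = [[-2, 5], [7, -18]]  ->  [[-16478738617076, 41849671088685], [-3398900342281, 8631902276809]]
... * rho(a^-1) = [[14, -5], [3, -1]]  ->  [[-105153327373009, 40544021996695], [-21688897961507, 8362599434596]]
... * rho(b^-1) = [[-18, -5], [-7, -2]]  ->  [[1608951738737297, 444678592871655], [331861967264954, 91719290938343]]
... * rho(a^-1) = [[14, -5], [3, -1]]  ->  [[23859360120937123, -8489437286558140], [4921225414524385, -1751029127263113]]
... * rho(a^-1) = [[14, -5], [3, -1]]  ->  [[308562729833445302, -110807363318127475], [63644068421552051, -22855097945358812]]
... * rho(b^-1) = [[-18, -5], [-7, -2]]  ->  [[-4778477593775123111, -1321198922530971560], [-985607545970425234, -272510146217042631]]
... * rho(b^-1) = [[-18, -5], [-7, -2]]  ->  [[95260989145669016918, 26534785813937558675], [19648506850986952629, 5473058022286211432]]
tr = 95260989145669016918 + 5473058022286211432 = 100734047167955228350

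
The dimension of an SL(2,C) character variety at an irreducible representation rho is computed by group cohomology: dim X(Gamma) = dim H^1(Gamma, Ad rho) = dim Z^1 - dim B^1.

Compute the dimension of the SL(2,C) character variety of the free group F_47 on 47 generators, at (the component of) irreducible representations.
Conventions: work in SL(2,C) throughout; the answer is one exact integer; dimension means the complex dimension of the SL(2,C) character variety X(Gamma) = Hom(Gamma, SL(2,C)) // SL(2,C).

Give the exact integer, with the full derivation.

The free group F_47: 47 generators, no relators.
A cocycle picks one sl_2 vector per generator freely, giving dim Z^1 = 3*47 = 141.
dim B^1 = 3: the coboundary map is injective because an irreducible image has centralizer 0 in sl_2.
dim H^1 = 141 - 3 = 138, which is dim X.

138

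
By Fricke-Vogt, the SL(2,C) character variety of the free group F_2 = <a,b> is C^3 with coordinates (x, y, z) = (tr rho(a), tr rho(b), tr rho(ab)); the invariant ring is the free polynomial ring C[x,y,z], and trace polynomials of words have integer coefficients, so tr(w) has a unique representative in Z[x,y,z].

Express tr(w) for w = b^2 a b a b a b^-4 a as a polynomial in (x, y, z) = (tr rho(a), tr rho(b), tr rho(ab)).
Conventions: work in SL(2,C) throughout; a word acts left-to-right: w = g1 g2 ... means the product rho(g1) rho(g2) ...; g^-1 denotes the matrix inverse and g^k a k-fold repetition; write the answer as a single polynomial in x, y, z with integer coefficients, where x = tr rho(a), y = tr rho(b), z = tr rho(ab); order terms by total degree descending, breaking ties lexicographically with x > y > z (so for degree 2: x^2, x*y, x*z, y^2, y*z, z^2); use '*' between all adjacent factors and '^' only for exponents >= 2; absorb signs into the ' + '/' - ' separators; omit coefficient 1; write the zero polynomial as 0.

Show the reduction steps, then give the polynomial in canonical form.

x*y^5*z^3 - x^2*y^4*z^2 - y^6*z^2 - y^4*z^4 - x*y^5*z - 2*x*y^3*z^3 + x^2*y^4 + 3*x^2*y^2*z^2 + y^6 + 7*y^4*z^2 + 2*y^2*z^4 + x*y^3*z - x*y*z^3 - 3*x^2*y^2 - x^2*z^2 - 6*y^4 - 10*y^2*z^2 + 3*x*y*z + x^2 + 9*y^2 + z^2 - 2

trace(b a b a) = trace(b a)*trace(b a) - trace(1)   [split at a repeated b] = z^2 - 2
trace(b a b a b a) = trace(b a)*trace(b a b a) - trace(b^-1 a^-1)   [split at a repeated b] = z^3 - 3*z
trace(a b a) = trace(a)*trace(b a) - trace(b)   [square of a] = x*z - y
reduce: trace(b a b a b) = trace(b)*trace(a b a b) - trace(a b a)   [square of b] = y*z^2 - x*z - y
reduce: trace(a b a b a^2 b) = trace(a)*trace(b a b a b a) - trace(b a b a b)   [square of a] = x*z^3 - y*z^2 - 2*x*z + y
trace(b a b) = trace(b)*trace(a b) - trace(a)   [square of b] = y*z - x
trace(a b a b a) = trace(a)*trace(b a b a) - trace(b a b)   [square of a] = x*z^2 - y*z - x
reduce: trace(a b a b a^2) = trace(a)*trace(a b a b a) - trace(a b a b)   [square of a] = x^2*z^2 - x*y*z - x^2 - z^2 + 2
reduce: trace(a b^2 a b a b a) = trace(b)*trace(a b a b a^2 b) - trace(a b a b a^2)   [square of b] = x*y*z^3 - x^2*z^2 - y^2*z^2 - x*y*z + x^2 + y^2 + z^2 - 2
trace(a b a b a b a b) = trace(b a b a b a)*trace(b a) - trace(a b a b)   [split at a repeated b] = z^4 - 4*z^2 + 2
so trace(a b^2 a b a b a b) = trace(b)*trace(a b a b a b a b) - trace(a b a b a b a)   [square of b] = y*z^4 - x*z^3 - 3*y*z^2 + 2*x*z + y
trace(b^-1 a b^2 a b a b a) = trace(a b^2 a b a b a)*trace(b) - trace(a b^2 a b a b a b)   [inverse elimination on b] = x*y^2*z^3 - x^2*y*z^2 - y^3*z^2 - y*z^4 - x*y^2*z + x*z^3 + x^2*y + y^3 + 4*y*z^2 - 2*x*z - 3*y
trace(b^-2 a b^2 a b a b a) = trace(b^-1 a b^2 a b a b a)*trace(b) - trace(b^-1 a b^2 a b a b a b)   [inverse elimination on b] = x*y^3*z^3 - x^2*y^2*z^2 - y^4*z^2 - y^2*z^4 - x*y^3*z + x^2*y^2 + x^2*z^2 + y^4 + 5*y^2*z^2 - x*y*z - x^2 - 4*y^2 - z^2 + 2
reduce: trace(b^-2 a b^2 a b a b a b^-1) = trace(b^-2 a b^2 a b a b a)*trace(b) - trace(b^-2 a b^2 a b a b a b)   [inverse elimination on b] = x*y^4*z^3 - x^2*y^3*z^2 - y^5*z^2 - y^3*z^4 - x*y^4*z - x*y^2*z^3 + x^2*y^3 + 2*x^2*y*z^2 + y^5 + 6*y^3*z^2 + y*z^4 - x*z^3 - 2*x^2*y - 5*y^3 - 5*y*z^2 + 2*x*z + 5*y
so trace(b^2 a b a b a b^-4 a) = trace(b^-2 a b^2 a b a b a b^-1)*trace(b) - trace(b^-2 a b^2 a b a b a)   [inverse elimination on b] = x*y^5*z^3 - x^2*y^4*z^2 - y^6*z^2 - y^4*z^4 - x*y^5*z - 2*x*y^3*z^3 + x^2*y^4 + 3*x^2*y^2*z^2 + y^6 + 7*y^4*z^2 + 2*y^2*z^4 + x*y^3*z - x*y*z^3 - 3*x^2*y^2 - x^2*z^2 - 6*y^4 - 10*y^2*z^2 + 3*x*y*z + x^2 + 9*y^2 + z^2 - 2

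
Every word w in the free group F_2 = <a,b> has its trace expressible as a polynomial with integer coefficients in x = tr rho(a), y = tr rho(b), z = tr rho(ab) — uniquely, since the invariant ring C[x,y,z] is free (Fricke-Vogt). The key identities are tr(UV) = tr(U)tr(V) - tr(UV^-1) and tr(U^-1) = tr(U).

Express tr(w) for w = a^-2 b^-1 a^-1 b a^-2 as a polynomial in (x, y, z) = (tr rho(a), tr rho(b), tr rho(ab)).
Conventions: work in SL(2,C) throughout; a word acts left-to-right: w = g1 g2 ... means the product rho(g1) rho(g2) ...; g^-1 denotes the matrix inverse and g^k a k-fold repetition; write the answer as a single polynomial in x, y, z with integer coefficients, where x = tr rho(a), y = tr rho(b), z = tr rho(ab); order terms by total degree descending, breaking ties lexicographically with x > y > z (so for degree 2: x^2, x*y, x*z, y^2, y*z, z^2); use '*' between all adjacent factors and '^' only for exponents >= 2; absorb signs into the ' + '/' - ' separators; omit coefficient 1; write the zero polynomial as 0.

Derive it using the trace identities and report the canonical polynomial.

x^4*y*z - x^3*y^2 - x^3*z^2 - 2*x^2*y*z + x^3 + 2*x*y^2 + 2*x*z^2 - 3*x

tr(a^-1) = tr(a) = x
and tr(b a b) = tr(b) * tr(a b) - tr(a) = y*z - x
tr(b a b a) = tr(b a) * tr(b a) - tr(1) = z^2 - 2
tr(a b a^-1 b) = tr(b a b) * tr(a) - tr(b a b a) = x*y*z - x^2 - z^2 + 2
tr(b a^-1 b^-1 a) = tr(a b a^-1) * tr(b) - tr(a b a^-1 b) = -x*y*z + x^2 + y^2 + z^2 - 2
tr(b^-1 a^-1 b a^-1) = tr(b a^-1 b^-1) * tr(a) - tr(b a^-1 b^-1 a) = x*y*z - y^2 - z^2 + 2
and tr(a^-2 b^-1 a^-1 b) = tr(b^-1 a^-1 b a^-1) * tr(a) - tr(b^-1 a^-1 b) = x^2*y*z - x*y^2 - x*z^2 + x
and tr(a^-3 b^-1 a^-1 b) = tr(a^-2 b^-1 a^-1 b) * tr(a) - tr(a^-2 b^-1 a^-1 b a) = x^3*y*z - x^2*y^2 - x^2*z^2 - x*y*z + x^2 + y^2 + z^2 - 2
next, tr(a^-2 b^-1 a^-1 b a^-2) = tr(a^-3 b^-1 a^-1 b) * tr(a) - tr(a^-3 b^-1 a^-1 b a) = x^4*y*z - x^3*y^2 - x^3*z^2 - 2*x^2*y*z + x^3 + 2*x*y^2 + 2*x*z^2 - 3*x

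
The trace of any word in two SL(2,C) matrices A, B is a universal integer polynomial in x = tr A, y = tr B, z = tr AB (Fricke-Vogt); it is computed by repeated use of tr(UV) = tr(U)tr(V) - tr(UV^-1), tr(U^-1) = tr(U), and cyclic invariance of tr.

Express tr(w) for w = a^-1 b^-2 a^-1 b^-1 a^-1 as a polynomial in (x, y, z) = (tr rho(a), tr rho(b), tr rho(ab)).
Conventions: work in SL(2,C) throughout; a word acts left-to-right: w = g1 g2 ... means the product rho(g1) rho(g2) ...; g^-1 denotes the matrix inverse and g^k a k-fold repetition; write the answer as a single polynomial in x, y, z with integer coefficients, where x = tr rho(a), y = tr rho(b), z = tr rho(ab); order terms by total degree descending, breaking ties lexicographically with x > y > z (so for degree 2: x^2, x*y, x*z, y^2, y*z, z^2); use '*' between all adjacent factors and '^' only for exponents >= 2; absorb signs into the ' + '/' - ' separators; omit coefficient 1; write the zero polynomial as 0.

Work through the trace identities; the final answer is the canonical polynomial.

x*y*z^2 - x^2*z - y^2*z + z

reduce: trace(b^-1) = trace(b) = y
trace(b^-2) = trace(b^-1) * trace(b) - trace(1) = y^2 - 2
trace(a b^-1) = trace(a) * trace(b) - trace(a b) = x*y - z
so trace(b^-2 a) = trace(a b^-1) * trace(b) - trace(a) = x*y^2 - y*z - x
reduce: trace(b^-2 a^-1) = trace(b^-2) * trace(a) - trace(b^-2 a) = y*z - x
trace(b^-3 a^-1) = trace(b^-2 a^-1) * trace(b) - trace(b^-2 a^-1 b) = y^2*z - x*y - z
so trace(b^-3) = trace(b^-2) * trace(b) - trace(b^-1) = y^3 - 3*y
so trace(b^-1 a^-2 b^-2) = trace(b^-3 a^-1) * trace(a) - trace(b^-3) = x*y^2*z - x^2*y - y^3 - x*z + 3*y
so trace(a b a) = trace(a) * trace(b a) - trace(b) = x*z - y
trace(a b a b) = trace(b a) * trace(b a) - trace(1) = z^2 - 2
so trace(b^-1 a b a) = trace(a b a) * trace(b) - trace(a b a b) = x*y*z - y^2 - z^2 + 2
trace(b^-1 a b a^-1) = trace(b^-1 a b) * trace(a) - trace(b^-1 a b a) = -x*y*z + x^2 + y^2 + z^2 - 2
trace(b^-1 a b a^-2) = trace(b^-1 a b a^-1) * trace(a) - trace(b^-1 a b) = -x^2*y*z + x^3 + x*y^2 + x*z^2 - 3*x
trace(a^-2 b^-2 a b) = trace(b^-1 a b a^-2) * trace(b) - trace(b^-1 a b a^-2 b) = -x^2*y^2*z + x^3*y + x*y^3 + x*y*z^2 - 4*x*y + z
trace(b^-1 a^-2 b^-2 a) = trace(a^-2 b^-2 a) * trace(b) - trace(a^-2 b^-2 a b) = x^2*y^2*z - x^3*y - x*y^3 - x*y*z^2 + y^2*z + 3*x*y - z
so trace(a^-1 b^-2 a^-1 b^-1 a^-1) = trace(b^-1 a^-2 b^-2) * trace(a) - trace(b^-1 a^-2 b^-2 a) = x*y*z^2 - x^2*z - y^2*z + z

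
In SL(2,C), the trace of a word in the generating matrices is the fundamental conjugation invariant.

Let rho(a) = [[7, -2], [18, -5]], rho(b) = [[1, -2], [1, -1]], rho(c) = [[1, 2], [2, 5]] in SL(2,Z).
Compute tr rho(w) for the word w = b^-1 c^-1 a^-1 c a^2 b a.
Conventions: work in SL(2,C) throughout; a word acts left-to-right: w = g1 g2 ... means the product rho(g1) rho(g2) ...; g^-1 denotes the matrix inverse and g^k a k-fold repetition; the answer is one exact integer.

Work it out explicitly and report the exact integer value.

rho(b^-1) = [[-1, 2], [-1, 1]]
... * rho(c^-1) = [[5, -2], [-2, 1]]  ->  [[-9, 4], [-7, 3]]
... * rho(a^-1) = [[-5, 2], [-18, 7]]  ->  [[-27, 10], [-19, 7]]
... * rho(c) = [[1, 2], [2, 5]]  ->  [[-7, -4], [-5, -3]]
... * rho(a) = [[7, -2], [18, -5]]  ->  [[-121, 34], [-89, 25]]
... * rho(a) = [[7, -2], [18, -5]]  ->  [[-235, 72], [-173, 53]]
... * rho(b) = [[1, -2], [1, -1]]  ->  [[-163, 398], [-120, 293]]
... * rho(a) = [[7, -2], [18, -5]]  ->  [[6023, -1664], [4434, -1225]]
tr = 6023 + -1225 = 4798

4798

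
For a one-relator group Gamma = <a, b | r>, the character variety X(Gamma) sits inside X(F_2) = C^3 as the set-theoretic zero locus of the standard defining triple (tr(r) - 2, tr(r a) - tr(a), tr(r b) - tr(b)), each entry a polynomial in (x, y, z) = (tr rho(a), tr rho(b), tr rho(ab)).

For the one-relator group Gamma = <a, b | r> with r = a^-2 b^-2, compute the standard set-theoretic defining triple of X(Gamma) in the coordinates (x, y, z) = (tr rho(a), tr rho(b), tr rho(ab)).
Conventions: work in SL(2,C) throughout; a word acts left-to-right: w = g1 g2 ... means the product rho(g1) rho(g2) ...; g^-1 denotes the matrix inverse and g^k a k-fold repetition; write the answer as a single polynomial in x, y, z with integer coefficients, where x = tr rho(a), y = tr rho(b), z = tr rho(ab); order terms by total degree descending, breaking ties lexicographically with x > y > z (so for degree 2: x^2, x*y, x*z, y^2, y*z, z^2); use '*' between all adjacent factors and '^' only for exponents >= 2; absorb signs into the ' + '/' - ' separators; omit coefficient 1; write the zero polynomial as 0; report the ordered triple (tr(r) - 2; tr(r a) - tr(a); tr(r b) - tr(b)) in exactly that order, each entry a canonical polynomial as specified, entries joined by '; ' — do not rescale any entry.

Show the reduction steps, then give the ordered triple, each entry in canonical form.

use: tr(a^-1) = tr(a) = x
apply: tr(a^-1 b) = tr(b)*tr(a) - tr(b a)   [inverse elimination on a] = x*y - z
apply: tr(a^-1 b^-1) = tr(a^-1)*tr(b) - tr(a^-1 b)   [inverse elimination on b] = z
use: tr(b^-2 a^-1) = tr(a^-1 b^-1)*tr(b) - tr(a^-1)   [inverse elimination on b] = y*z - x
tr(b^-2) = tr(b^-1)*tr(b) - tr(1)   [inverse elimination on b] = y^2 - 2
tr(a^-2 b^-2) = tr(b^-2 a^-1)*tr(a) - tr(b^-2)   [inverse elimination on a] = x*y*z - x^2 - y^2 + 2
tr(a^-2) = tr(a^-1)*tr(a) - tr(1) = x^2 - 2
apply: tr(a^-2 b) = tr(a^-1 b)*tr(a) - tr(a^-1 b a) = x^2*y - x*z - y
apply: tr(a^-2 b^-1) = tr(a^-2)*tr(b) - tr(a^-2 b) = x*z - y
assemble the triple (tr(r) - 2; tr(r a) - x; tr(r b) - y)

x*y*z - x^2 - y^2; y*z - 2*x; x*z - 2*y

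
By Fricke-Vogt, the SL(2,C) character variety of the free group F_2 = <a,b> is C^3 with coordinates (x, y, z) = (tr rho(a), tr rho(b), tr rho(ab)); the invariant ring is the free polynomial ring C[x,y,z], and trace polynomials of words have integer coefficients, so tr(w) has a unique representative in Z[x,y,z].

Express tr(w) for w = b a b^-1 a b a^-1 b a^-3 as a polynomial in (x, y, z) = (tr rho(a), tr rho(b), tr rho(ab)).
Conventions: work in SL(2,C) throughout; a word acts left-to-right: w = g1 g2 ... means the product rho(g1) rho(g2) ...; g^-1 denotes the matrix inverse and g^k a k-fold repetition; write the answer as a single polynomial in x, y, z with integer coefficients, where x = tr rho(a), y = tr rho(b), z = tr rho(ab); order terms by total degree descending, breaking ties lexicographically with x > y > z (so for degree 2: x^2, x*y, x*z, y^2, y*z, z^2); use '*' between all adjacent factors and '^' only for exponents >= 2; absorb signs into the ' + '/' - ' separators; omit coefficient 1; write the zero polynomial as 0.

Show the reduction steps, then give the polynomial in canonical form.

x^5*y^3*z - x^6*y^2 - x^4*y^4 - 3*x^4*y^2*z^2 + 2*x^5*y*z + 3*x^3*y*z^3 + 6*x^4*y^2 - x^4*z^2 + 2*x^2*y^4 + 4*x^2*y^2*z^2 - x^2*z^4 - 11*x^3*y*z - 3*x*y^3*z - 4*x*y*z^3 - 7*x^2*y^2 + 5*x^2*z^2 + y^2*z^2 + z^4 + 11*x*y*z - x^2 - y^2 - 4*z^2 + 2

and trace(a^2 b) = trace(a) * trace(b a) - trace(b) = x*z - y
trace(a^2) = trace(a) * trace(a) - trace(1) = x^2 - 2
next, trace(a^2 b^2) = trace(b) * trace(a^2 b) - trace(a^2) = x*y*z - x^2 - y^2 + 2
trace(b a^2 b^2) = trace(b) * trace(a^2 b^2) - trace(a^2 b) = x*y^2*z - x^2*y - y^3 - x*z + 3*y
next, trace(b a b a) = trace(b a) * trace(b a) - trace(1)   [split at repeated b] = z^2 - 2
trace(b a b) = trace(b) * trace(a b) - trace(a) = y*z - x
and trace(a b a^2 b) = trace(a) * trace(b a b a) - trace(b a b) = x*z^2 - y*z - x
and trace(a b a^2) = trace(a) * trace(b a^2) - trace(b a) = x^2*z - x*y - z
trace(b a^2 b^2 a) = trace(b) * trace(a b a^2 b) - trace(a b a^2) = x*y*z^2 - x^2*z - y^2*z + z
trace(b a^2 b^2 a^-1) = trace(b a^2 b^2) * trace(a) - trace(b a^2 b^2 a) = x^2*y^2*z - x^3*y - x*y^3 - x*y*z^2 + y^2*z + 3*x*y - z
trace(a b^2 a^-2 b a) = trace(b a^2 b^2 a^-1) * trace(a) - trace(b a^2 b^2) = x^3*y^2*z - x^4*y - x^2*y^3 - x^2*y*z^2 + 4*x^2*y + y^3 - 3*y
trace(a b a b^2) = trace(b) * trace(a b a b) - trace(a b a) = y*z^2 - x*z - y
and trace(b a b a b^2) = trace(b) * trace(a b a b^2) - trace(a b a b) = y^2*z^2 - x*y*z - y^2 - z^2 + 2
trace(a b a b a b) = trace(b a) * trace(b a b a) - trace(b^-1 a^-1)   [split at repeated b] = z^3 - 3*z
trace(b a b a b^2 a) = trace(b) * trace(a b a b a b) - trace(a b a b a) = y*z^3 - x*z^2 - 2*y*z + x
next, trace(b a b a b^2 a^-1) = trace(b a b a b^2) * trace(a) - trace(b a b a b^2 a) = x*y^2*z^2 - x^2*y*z - y*z^3 - x*y^2 + 2*y*z + x
trace(a b^2 a^-2 b a b) = trace(b a b a b^2 a^-1) * trace(a) - trace(b a b a b^2) = x^2*y^2*z^2 - x^3*y*z - x*y*z^3 - x^2*y^2 - y^2*z^2 + 3*x*y*z + x^2 + y^2 + z^2 - 2
trace(a^-2 b a b^-1 a b^2) = trace(a b^2 a^-2 b a) * trace(b) - trace(a b^2 a^-2 b a b) = x^3*y^3*z - x^4*y^2 - x^2*y^4 - 2*x^2*y^2*z^2 + x^3*y*z + x*y*z^3 + 5*x^2*y^2 + y^4 + y^2*z^2 - 3*x*y*z - x^2 - 4*y^2 - z^2 + 2
trace(a^-1 b a b^-1 a b^2) = trace(a b^2 a^-1 b a) * trace(b) - trace(a b^2 a^-1 b a b) = x^2*y^3*z - x^3*y^2 - x*y^4 - 2*x*y^2*z^2 + x^2*y*z + y^3*z + y*z^3 + 4*x*y^2 - 3*y*z - x
trace(b a^-3 b a b^-1 a b) = trace(a^-2 b a b^-1 a b^2) * trace(a) - trace(a^-2 b a b^-1 a b^2 a) = x^4*y^3*z - x^5*y^2 - x^3*y^4 - 2*x^3*y^2*z^2 + x^4*y*z - x^2*y^3*z + x^2*y*z^3 + 6*x^3*y^2 + 2*x*y^4 + 3*x*y^2*z^2 - 4*x^2*y*z - y^3*z - y*z^3 - x^3 - 8*x*y^2 - x*z^2 + 3*y*z + 3*x
trace(b a b^2) = trace(b) * trace(b a b) - trace(b a) = y^2*z - x*y - z
trace(b a^2 b a b) = trace(a) * trace(b a b^2 a) - trace(b a b^2) = x*y*z^2 - x^2*z - y^2*z + z
trace(b a^2 b a b a) = trace(a) * trace(b a b a b a) - trace(b a b a b) = x*z^3 - y*z^2 - 2*x*z + y
trace(a^-1 b a^2 b a b) = trace(b a^2 b a b) * trace(a) - trace(b a^2 b a b a) = x^2*y*z^2 - x^3*z - x*y^2*z - x*z^3 + y*z^2 + 3*x*z - y
and trace(a b a b a^-2 b a) = trace(a^-1 b a^2 b a b) * trace(a) - trace(a^-1 b a^2 b a b a) = x^3*y*z^2 - x^4*z - x^2*y^2*z - x^2*z^3 + 4*x^2*z + y^2*z - x*y - z
and trace(b a b a b a b a) = trace(a b a b) * trace(a b a b) - trace(1)   [split at repeated a] = z^4 - 4*z^2 + 2
next, trace(b a b a b a b a^-1) = trace(b a b a b a b) * trace(a) - trace(b a b a b a b a) = x*y*z^3 - x^2*z^2 - z^4 - 2*x*y*z + x^2 + 4*z^2 - 2
trace(a b a b a^-2 b a b) = trace(b a b a b a b a^-1) * trace(a) - trace(b a b a b a b) = x^2*y*z^3 - x^3*z^2 - x*z^4 - 2*x^2*y*z - y*z^3 + x^3 + 5*x*z^2 + 2*y*z - 3*x
and trace(a^-2 b a b^-1 a b a b) = trace(a b a b a^-2 b a) * trace(b) - trace(a b a b a^-2 b a b) = x^3*y^2*z^2 - x^4*y*z - x^2*y^3*z - 2*x^2*y*z^3 + x^3*z^2 + x*z^4 + 6*x^2*y*z + y^3*z + y*z^3 - x^3 - x*y^2 - 5*x*z^2 - 3*y*z + 3*x
and trace(b a b^-1 a b a b) = trace(a b a b^2 a) * trace(b) - trace(a b a b^2 a b) = x*y^2*z^2 - x^2*y*z - y^3*z - y*z^3 + x*z^2 + 3*y*z - x
and trace(b a b^-1 a b a b a) = trace(a b a b a b a) * trace(b) - trace(a b a b a b a b) = x*y*z^3 - y^2*z^2 - z^4 - 2*x*y*z + y^2 + 4*z^2 - 2
trace(a^-1 b a b^-1 a b a b) = trace(b a b^-1 a b a b) * trace(a) - trace(b a b^-1 a b a b a) = x^2*y^2*z^2 - x^3*y*z - x*y^3*z - 2*x*y*z^3 + x^2*z^2 + y^2*z^2 + z^4 + 5*x*y*z - x^2 - y^2 - 4*z^2 + 2
next, trace(b a^-3 b a b^-1 a b a) = trace(a^-2 b a b^-1 a b a b) * trace(a) - trace(a^-2 b a b^-1 a b a b a) = x^4*y^2*z^2 - x^5*y*z - x^3*y^3*z - 2*x^3*y*z^3 + x^4*z^2 - x^2*y^2*z^2 + x^2*z^4 + 7*x^3*y*z + 2*x*y^3*z + 3*x*y*z^3 - x^4 - x^2*y^2 - 6*x^2*z^2 - y^2*z^2 - z^4 - 8*x*y*z + 4*x^2 + y^2 + 4*z^2 - 2
next, trace(b a b^-1 a b a^-1 b a^-3) = trace(b a^-3 b a b^-1 a b) * trace(a) - trace(b a^-3 b a b^-1 a b a) = x^5*y^3*z - x^6*y^2 - x^4*y^4 - 3*x^4*y^2*z^2 + 2*x^5*y*z + 3*x^3*y*z^3 + 6*x^4*y^2 - x^4*z^2 + 2*x^2*y^4 + 4*x^2*y^2*z^2 - x^2*z^4 - 11*x^3*y*z - 3*x*y^3*z - 4*x*y*z^3 - 7*x^2*y^2 + 5*x^2*z^2 + y^2*z^2 + z^4 + 11*x*y*z - x^2 - y^2 - 4*z^2 + 2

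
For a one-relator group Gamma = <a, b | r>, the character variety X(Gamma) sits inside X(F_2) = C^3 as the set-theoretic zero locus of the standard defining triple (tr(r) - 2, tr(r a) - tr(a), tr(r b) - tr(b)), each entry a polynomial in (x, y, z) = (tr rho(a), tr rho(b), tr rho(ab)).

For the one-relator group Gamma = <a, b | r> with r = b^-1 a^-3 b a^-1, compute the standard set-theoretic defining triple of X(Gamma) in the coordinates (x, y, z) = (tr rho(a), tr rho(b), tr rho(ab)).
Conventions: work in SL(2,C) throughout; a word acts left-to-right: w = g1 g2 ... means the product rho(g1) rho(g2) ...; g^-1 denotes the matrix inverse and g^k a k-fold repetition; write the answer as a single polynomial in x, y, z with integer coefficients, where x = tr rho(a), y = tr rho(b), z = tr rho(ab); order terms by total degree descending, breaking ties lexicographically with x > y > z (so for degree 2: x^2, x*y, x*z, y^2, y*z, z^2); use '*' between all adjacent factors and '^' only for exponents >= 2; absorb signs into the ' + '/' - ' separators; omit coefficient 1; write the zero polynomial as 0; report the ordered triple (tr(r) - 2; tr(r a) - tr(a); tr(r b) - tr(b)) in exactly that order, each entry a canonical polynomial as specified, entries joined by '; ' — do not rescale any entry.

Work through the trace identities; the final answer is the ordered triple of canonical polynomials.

trace(a^-1) = trace(a) = x
trace(a b a) = trace(a)*trace(b a) - trace(b)  (reduce the a square) = x*z - y
trace(a b a b) = trace(b a)*trace(b a) - trace(1)  (split on b) = z^2 - 2
trace(b a b^-1 a) = trace(a b a)*trace(b) - trace(a b a b)  (eliminate b^-1) = x*y*z - y^2 - z^2 + 2
trace(b^-1 a^-1 b a) = trace(b a b^-1)*trace(a) - trace(b a b^-1 a)  (eliminate a^-1) = -x*y*z + x^2 + y^2 + z^2 - 2
trace(b a^-1 b^-1 a^-1) = trace(b^-1 a^-1 b)*trace(a) - trace(b^-1 a^-1 b a)  (eliminate a^-1) = x*y*z - y^2 - z^2 + 2
trace(a^-2 b a^-1 b^-1) = trace(b a^-1 b^-1 a^-1)*trace(a) - trace(b a^-1 b^-1)  (eliminate a^-1) = x^2*y*z - x*y^2 - x*z^2 + x
trace(b^-1 a^-3 b a^-1) = trace(a^-2 b a^-1 b^-1)*trace(a) - trace(a^-2 b a^-1 b^-1 a)  (eliminate a^-1) = x^3*y*z - x^2*y^2 - x^2*z^2 - x*y*z + x^2 + y^2 + z^2 - 2
trace(a^-2) = trace(a^-1)*trace(a) - trace(1) = x^2 - 2
trace(a^-3) = trace(a^-2)*trace(a) - trace(a^-1) = x^3 - 3*x
trace(b a^-1) = trace(b)*trace(a) - trace(b a) = x*y - z
trace(b a^-2) = trace(b a^-1)*trace(a) - trace(b) = x^2*y - x*z - y
trace(a^-3 b) = trace(b a^-2)*trace(a) - trace(b a^-1) = x^3*y - x^2*z - 2*x*y + z
trace(a^-3 b a^-1) = trace(a^-3 b)*trace(a) - trace(a^-3 b a) = x^4*y - x^3*z - 3*x^2*y + 2*x*z + y
assemble the triple (trace(r) - 2; trace(r a) - x; trace(r b) - y)

x^3*y*z - x^2*y^2 - x^2*z^2 - x*y*z + x^2 + y^2 + z^2 - 4; x^3 - 4*x; x^4*y - x^3*z - 3*x^2*y + 2*x*z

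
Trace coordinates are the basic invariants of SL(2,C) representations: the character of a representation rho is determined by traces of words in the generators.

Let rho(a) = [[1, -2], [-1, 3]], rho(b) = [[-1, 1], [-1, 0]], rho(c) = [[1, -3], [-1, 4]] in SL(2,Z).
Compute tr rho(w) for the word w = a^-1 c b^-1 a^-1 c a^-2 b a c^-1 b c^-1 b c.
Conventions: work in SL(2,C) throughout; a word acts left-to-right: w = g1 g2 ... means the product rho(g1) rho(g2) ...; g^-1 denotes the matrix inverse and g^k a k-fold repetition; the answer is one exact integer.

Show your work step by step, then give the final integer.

rho(a^-1) = [[3, 2], [1, 1]]
... * rho(c) = [[1, -3], [-1, 4]]  ->  [[1, -1], [0, 1]]
... * rho(b^-1) = [[0, -1], [1, -1]]  ->  [[-1, 0], [1, -1]]
... * rho(a^-1) = [[3, 2], [1, 1]]  ->  [[-3, -2], [2, 1]]
... * rho(c) = [[1, -3], [-1, 4]]  ->  [[-1, 1], [1, -2]]
... * rho(a^-1) = [[3, 2], [1, 1]]  ->  [[-2, -1], [1, 0]]
... * rho(a^-1) = [[3, 2], [1, 1]]  ->  [[-7, -5], [3, 2]]
... * rho(b) = [[-1, 1], [-1, 0]]  ->  [[12, -7], [-5, 3]]
... * rho(a) = [[1, -2], [-1, 3]]  ->  [[19, -45], [-8, 19]]
... * rho(c^-1) = [[4, 3], [1, 1]]  ->  [[31, 12], [-13, -5]]
... * rho(b) = [[-1, 1], [-1, 0]]  ->  [[-43, 31], [18, -13]]
... * rho(c^-1) = [[4, 3], [1, 1]]  ->  [[-141, -98], [59, 41]]
... * rho(b) = [[-1, 1], [-1, 0]]  ->  [[239, -141], [-100, 59]]
... * rho(c) = [[1, -3], [-1, 4]]  ->  [[380, -1281], [-159, 536]]
tr = 380 + 536 = 916

916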